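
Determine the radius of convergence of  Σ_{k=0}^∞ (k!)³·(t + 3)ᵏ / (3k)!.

R = 27

The ratio of consecutive coefficients is (k+1)³/[(3k+1)·(3k+2)·(3k+3)] → 1/27.
The series converges when 1/27 · |t + 3| < 1, giving R = 27.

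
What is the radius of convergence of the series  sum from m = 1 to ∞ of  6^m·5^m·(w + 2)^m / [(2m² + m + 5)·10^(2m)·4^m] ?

R = 40/3

Ratio test: |a_{m+1}/a_m| = [(2m² + m + 5)/(2(m+1)² + (m+1) + 5)] · 6·5/(100·4) → 3/40 as m → ∞.
Convergence for |w + 2| · 3/40 < 1, i.e. |w + 2| < 40/3. So R = 40/3.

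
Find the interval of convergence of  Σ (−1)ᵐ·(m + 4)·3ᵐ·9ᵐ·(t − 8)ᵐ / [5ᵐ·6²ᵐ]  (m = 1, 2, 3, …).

Apply the ratio test: |a_{m+1}| / |a_m| = [((m+1) + 4)/(m + 4)] · 3·9/(5·36), which tends to 3/20 as m → ∞.
The series converges when 3/20 · |t − 8| < 1, giving R = 20/3.
When t = 44/3, the terms have absolute value of order m, which does not tend to 0, so the series diverges by the divergence test.
Endpoint t = 4/3: the terms do not tend to 0, so the series diverges.

(4/3, 44/3)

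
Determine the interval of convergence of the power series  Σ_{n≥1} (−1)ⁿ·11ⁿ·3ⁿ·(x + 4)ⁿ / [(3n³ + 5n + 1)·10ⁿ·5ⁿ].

Apply the ratio test: |a_{n+1}| / |a_n| = [(3n³ + 5n + 1)/(3(n+1)³ + 5(n+1) + 1)] · 11·3/(10·5), which tends to 33/50 as n → ∞.
The series converges when 33/50 · |x + 4| < 1, giving R = 50/33.
At x = -82/33: absolute convergence follows by limit comparison with Σ 1/n³.
At x = -182/33: the terms are on the order of 1/n³, so the series converges absolutely by comparison with the p-series (p = 3 > 1).

[-182/33, -82/33]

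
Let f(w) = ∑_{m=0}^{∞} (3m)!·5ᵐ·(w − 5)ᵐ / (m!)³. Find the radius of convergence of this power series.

The ratio of consecutive coefficients is (3m+1)·(3m+2)·(3m+3)/(m+1)³ · 5 → 135.
The series converges when 135 · |w − 5| < 1, giving R = 1/135.

R = 1/135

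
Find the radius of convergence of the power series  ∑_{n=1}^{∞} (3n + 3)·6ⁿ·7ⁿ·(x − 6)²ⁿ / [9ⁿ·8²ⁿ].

R = 4√42/7

The ratio of consecutive coefficients is [(3(n+1) + 3)/(3n + 3)] · 6·7/(9·64) → 7/96.
Successive powers of (x − 6) differ by 2, so the series converges when |x − 6|² · 7/96 < 1, i.e. |x − 6| < √(96/7). So R = 4√42/7.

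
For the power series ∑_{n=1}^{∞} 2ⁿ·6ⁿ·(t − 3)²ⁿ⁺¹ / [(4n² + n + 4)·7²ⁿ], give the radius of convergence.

Ratio test: |a_{n+1}/a_n| = [(4n² + n + 4)/(4(n+1)² + (n+1) + 4)] · 2·6/49 → 12/49 as n → ∞.
Since the exponent of (t − 3) increases by 2 each term, convergence requires |t − 3|² < 49/12, hence R = 7√3/6.

R = 7√3/6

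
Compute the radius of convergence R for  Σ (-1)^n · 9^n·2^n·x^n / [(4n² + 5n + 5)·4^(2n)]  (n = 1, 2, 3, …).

By the ratio test, |a_{n+1}/a_n| = [(4n² + 5n + 5)/(4(n+1)² + 5(n+1) + 5)] · 9·2/16 → 9/8.
Convergence for |x| · 9/8 < 1, i.e. |x| < 8/9. So R = 8/9.

R = 8/9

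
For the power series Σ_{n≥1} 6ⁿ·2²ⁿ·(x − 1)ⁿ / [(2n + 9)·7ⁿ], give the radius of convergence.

The ratio of consecutive coefficients is [(2n + 9)/(2(n+1) + 9)] · 6·4/7 → 24/7.
Thus R = 1/(24/7) = 7/24.

R = 7/24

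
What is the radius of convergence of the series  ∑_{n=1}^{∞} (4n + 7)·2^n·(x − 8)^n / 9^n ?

By the ratio test, |a_{n+1}/a_n| = [(4(n+1) + 7)/(4n + 7)] · 2/9 → 2/9.
The series converges when 2/9 · |x − 8| < 1, giving R = 9/2.

R = 9/2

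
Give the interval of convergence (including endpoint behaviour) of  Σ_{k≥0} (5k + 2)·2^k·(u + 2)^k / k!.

(−∞, ∞)

Ratio test: |a_{k+1}/a_k| = (5(k+1) + 2)/(5k + 2) · 2 · 1/(k+1) → 0 as k → ∞.
The ratio tends to 0 regardless of u, hence R = ∞.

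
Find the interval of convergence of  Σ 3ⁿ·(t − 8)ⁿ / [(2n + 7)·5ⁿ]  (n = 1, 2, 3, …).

Ratio test: |a_{n+1}/a_n| = [(2n + 7)/(2(n+1) + 7)] · 3/5 → 3/5 as n → ∞.
Convergence for |t − 8| · 3/5 < 1, i.e. |t − 8| < 5/3. So R = 5/3.
Check t = 29/3: comparison with the harmonic series Σ 1/n shows the series diverges.
At t = 19/3: convergence follows from the alternating series test (terms decrease monotonically to 0).

[19/3, 29/3)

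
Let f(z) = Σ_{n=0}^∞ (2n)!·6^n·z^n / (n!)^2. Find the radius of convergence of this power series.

R = 1/24

The ratio of consecutive coefficients is (2n+1)·(2n+2)/(n+1)² · 6 → 24.
The series converges when 24 · |z| < 1, giving R = 1/24.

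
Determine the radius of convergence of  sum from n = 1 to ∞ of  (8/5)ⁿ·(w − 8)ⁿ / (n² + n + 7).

Apply the ratio test: |a_{n+1}| / |a_n| = [(n² + n + 7)/((n+1)² + (n+1) + 7)] · 8/5, which tends to 8/5 as n → ∞.
The series converges when 8/5 · |w − 8| < 1, giving R = 5/8.

R = 5/8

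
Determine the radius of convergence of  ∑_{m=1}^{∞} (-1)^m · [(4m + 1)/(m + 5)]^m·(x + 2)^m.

R = 1/4

By the Cauchy root test, |a_m|^(1/m) = (4m + 1)/(m + 5) → 4.
Hence the series converges for |x + 2| < 1/(4) = 1/4, so the radius of convergence is 1/4.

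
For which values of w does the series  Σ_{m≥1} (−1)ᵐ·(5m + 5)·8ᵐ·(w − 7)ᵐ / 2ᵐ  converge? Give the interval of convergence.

Ratio test: |a_{m+1}/a_m| = [(5(m+1) + 5)/(5m + 5)] · 8/2 → 4 as m → ∞.
Thus R = 1/(4) = 1/4.
Endpoint w = 29/4: the terms do not tend to 0, so the series diverges.
When w = 27/4, the terms have absolute value of order m, which does not tend to 0, so the series diverges by the divergence test.

(27/4, 29/4)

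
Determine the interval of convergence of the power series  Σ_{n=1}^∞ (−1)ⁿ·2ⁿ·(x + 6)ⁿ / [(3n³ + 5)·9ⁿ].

[-21/2, -3/2]

Ratio test: |a_{n+1}/a_n| = [(3n³ + 5)/(3(n+1)³ + 5)] · 2/9 → 2/9 as n → ∞.
The series converges when 2/9 · |x + 6| < 1, giving R = 9/2.
When x = -3/2, absolute convergence follows by limit comparison with Σ 1/n³.
When x = -21/2, the series is dominated by a constant times Σ 1/n³, which converges (p = 3 > 1).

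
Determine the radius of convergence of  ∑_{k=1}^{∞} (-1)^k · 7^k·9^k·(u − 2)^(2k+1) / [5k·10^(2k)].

The ratio of consecutive coefficients is [5k/5(k+1)] · 7·9/100 → 63/100.
Since the exponent of (u − 2) increases by 2 each term, convergence requires |u − 2|² < 100/63, hence R = 10√7/21.

R = 10√7/21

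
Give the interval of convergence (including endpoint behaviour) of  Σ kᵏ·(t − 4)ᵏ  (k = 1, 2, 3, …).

{4}

Applying the root test, |a_k|^(1/k) = k → ∞.
Since the k-th root of |a_k| is unbounded, the series converges only at t = 4; R = 0.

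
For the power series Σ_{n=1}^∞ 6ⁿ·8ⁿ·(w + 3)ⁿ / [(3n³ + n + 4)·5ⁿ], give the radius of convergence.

Apply the ratio test: |a_{n+1}| / |a_n| = [(3n³ + n + 4)/(3(n+1)³ + (n+1) + 4)] · 6·8/5, which tends to 48/5 as n → ∞.
Thus R = 1/(48/5) = 5/48.

R = 5/48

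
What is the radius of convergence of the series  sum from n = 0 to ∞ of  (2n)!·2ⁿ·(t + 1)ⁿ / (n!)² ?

R = 1/8

Ratio test: |a_{n+1}/a_n| = (2n+1)·(2n+2)/(n+1)² · 2 → 8 as n → ∞.
Convergence for |t + 1| · 8 < 1, i.e. |t + 1| < 1/8. So R = 1/8.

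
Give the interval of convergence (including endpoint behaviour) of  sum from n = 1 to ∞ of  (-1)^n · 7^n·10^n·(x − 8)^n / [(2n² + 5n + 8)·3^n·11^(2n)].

By the ratio test, |a_{n+1}/a_n| = [(2n² + 5n + 8)/(2(n+1)² + 5(n+1) + 8)] · 7·10/(3·121) → 70/363.
The series converges when 70/363 · |x − 8| < 1, giving R = 363/70.
Check x = 923/70: absolute convergence follows by limit comparison with Σ 1/n².
When x = 197/70, absolute convergence follows by limit comparison with Σ 1/n².

[197/70, 923/70]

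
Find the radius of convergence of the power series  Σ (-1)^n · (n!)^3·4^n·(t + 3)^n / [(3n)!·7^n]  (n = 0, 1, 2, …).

R = 189/4

The ratio of consecutive coefficients is (n+1)³/[(3n+1)·(3n+2)·(3n+3)] · 4/7 → 4/189.
Thus R = 1/(4/189) = 189/4.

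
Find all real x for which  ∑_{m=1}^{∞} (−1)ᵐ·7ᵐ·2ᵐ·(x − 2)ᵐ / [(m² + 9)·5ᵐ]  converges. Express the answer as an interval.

[23/14, 33/14]

Ratio test: |a_{m+1}/a_m| = [(m² + 9)/((m+1)² + 9)] · 7·2/5 → 14/5 as m → ∞.
Convergence for |x − 2| · 14/5 < 1, i.e. |x − 2| < 5/14. So R = 5/14.
At x = 33/14: the terms are on the order of 1/m², so the series converges absolutely by comparison with the p-series (p = 2 > 1).
When x = 23/14, the terms are on the order of 1/m², so the series converges absolutely by comparison with the p-series (p = 2 > 1).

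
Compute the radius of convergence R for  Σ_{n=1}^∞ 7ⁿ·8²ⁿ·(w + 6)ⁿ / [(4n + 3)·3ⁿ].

Apply the ratio test: |a_{n+1}| / |a_n| = [(4n + 3)/(4(n+1) + 3)] · 7·64/3, which tends to 448/3 as n → ∞.
The series converges when 448/3 · |w + 6| < 1, giving R = 3/448.

R = 3/448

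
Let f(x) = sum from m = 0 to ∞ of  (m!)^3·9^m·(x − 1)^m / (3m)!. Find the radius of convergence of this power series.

R = 3

Apply the ratio test: |a_{m+1}| / |a_m| = (m+1)³/[(3m+1)·(3m+2)·(3m+3)] · 9, which tends to 1/3 as m → ∞.
Thus R = 1/(1/3) = 3.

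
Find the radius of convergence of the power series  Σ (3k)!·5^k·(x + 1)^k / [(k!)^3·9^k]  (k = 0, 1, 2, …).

Ratio test: |a_{k+1}/a_k| = (3k+1)·(3k+2)·(3k+3)/(k+1)³ · 5/9 → 15 as k → ∞.
The series converges when 15 · |x + 1| < 1, giving R = 1/15.

R = 1/15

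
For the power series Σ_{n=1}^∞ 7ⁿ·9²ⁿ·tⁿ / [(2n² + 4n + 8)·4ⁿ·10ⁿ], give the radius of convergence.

R = 40/567

The ratio of consecutive coefficients is [(2n² + 4n + 8)/(2(n+1)² + 4(n+1) + 8)] · 7·81/(4·10) → 567/40.
Hence the series converges for |t| < 1/(567/40) = 40/567, so the radius of convergence is 40/567.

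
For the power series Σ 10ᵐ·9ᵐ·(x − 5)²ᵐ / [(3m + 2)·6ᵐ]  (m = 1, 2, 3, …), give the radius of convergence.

Ratio test: |a_{m+1}/a_m| = [(3m + 2)/(3(m+1) + 2)] · 10·9/6 → 15 as m → ∞.
Successive powers of (x − 5) differ by 2, so the series converges when |x − 5|² · 15 < 1, i.e. |x − 5| < √(1/15). So R = √15/15.

R = √15/15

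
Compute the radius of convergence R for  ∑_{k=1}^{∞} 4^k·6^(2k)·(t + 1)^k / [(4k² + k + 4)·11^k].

R = 11/144

Ratio test: |a_{k+1}/a_k| = [(4k² + k + 4)/(4(k+1)² + (k+1) + 4)] · 4·36/11 → 144/11 as k → ∞.
Convergence for |t + 1| · 144/11 < 1, i.e. |t + 1| < 11/144. So R = 11/144.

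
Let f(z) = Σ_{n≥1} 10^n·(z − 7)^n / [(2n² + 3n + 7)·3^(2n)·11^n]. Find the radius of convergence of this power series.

The ratio of consecutive coefficients is [(2n² + 3n + 7)/(2(n+1)² + 3(n+1) + 7)] · 10/(9·11) → 10/99.
Thus R = 1/(10/99) = 99/10.

R = 99/10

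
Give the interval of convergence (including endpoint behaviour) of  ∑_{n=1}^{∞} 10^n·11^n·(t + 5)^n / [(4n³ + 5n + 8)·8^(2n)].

[-307/55, -243/55]

Ratio test: |a_{n+1}/a_n| = [(4n³ + 5n + 8)/(4(n+1)³ + 5(n+1) + 8)] · 10·11/64 → 55/32 as n → ∞.
Hence the series converges for |t + 5| < 1/(55/32) = 32/55, so the radius of convergence is 32/55.
At t = -243/55: the series is dominated by a constant times Σ 1/n³, which converges (p = 3 > 1).
Check t = -307/55: the series is dominated by a constant times Σ 1/n³, which converges (p = 3 > 1).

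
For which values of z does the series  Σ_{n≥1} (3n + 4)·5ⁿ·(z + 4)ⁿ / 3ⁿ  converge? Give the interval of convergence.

The ratio of consecutive coefficients is [(3(n+1) + 4)/(3n + 4)] · 5/3 → 5/3.
Convergence for |z + 4| · 5/3 < 1, i.e. |z + 4| < 3/5. So R = 3/5.
Check z = -17/5: the n-th term does not approach 0; divergence by the term test.
Check z = -23/5: the terms do not tend to 0, so the series diverges.

(-23/5, -17/5)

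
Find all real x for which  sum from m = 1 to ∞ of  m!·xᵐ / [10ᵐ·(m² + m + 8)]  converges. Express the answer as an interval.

Apply the ratio test: |a_{m+1}| / |a_m| = (m+1) · 1/10 · (m² + m + 8)/((m+1)² + (m+1) + 8), which tends to ∞ as m → ∞.
Since the ratio → ∞, the series diverges for every x ≠ 0, and R = 0.

{0}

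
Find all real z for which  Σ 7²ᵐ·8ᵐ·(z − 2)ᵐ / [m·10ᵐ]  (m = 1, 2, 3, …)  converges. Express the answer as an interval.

[387/196, 397/196)

Apply the ratio test: |a_{m+1}| / |a_m| = [m/(m+1)] · 49·8/10, which tends to 196/5 as m → ∞.
Convergence for |z − 2| · 196/5 < 1, i.e. |z − 2| < 5/196. So R = 5/196.
At z = 397/196: comparison with the harmonic series Σ 1/m shows the series diverges.
When z = 387/196, convergence follows from the alternating series test (terms decrease monotonically to 0).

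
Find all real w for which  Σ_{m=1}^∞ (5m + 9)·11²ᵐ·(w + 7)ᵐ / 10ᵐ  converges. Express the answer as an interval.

(-857/121, -837/121)

Ratio test: |a_{m+1}/a_m| = [(5(m+1) + 9)/(5m + 9)] · 121/10 → 121/10 as m → ∞.
Thus R = 1/(121/10) = 10/121.
At w = -837/121: the m-th term does not approach 0; divergence by the term test.
Check w = -857/121: the m-th term does not approach 0; divergence by the term test.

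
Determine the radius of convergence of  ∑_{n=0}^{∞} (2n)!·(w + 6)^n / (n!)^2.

Apply the ratio test: |a_{n+1}| / |a_n| = (2n+1)·(2n+2)/(n+1)², which tends to 4 as n → ∞.
Hence the series converges for |w + 6| < 1/(4) = 1/4, so the radius of convergence is 1/4.

R = 1/4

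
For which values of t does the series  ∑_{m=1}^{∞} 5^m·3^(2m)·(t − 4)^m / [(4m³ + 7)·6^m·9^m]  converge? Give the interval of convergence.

By the ratio test, |a_{m+1}/a_m| = [(4m³ + 7)/(4(m+1)³ + 7)] · 5·9/(6·9) → 5/6.
Convergence for |t − 4| · 5/6 < 1, i.e. |t − 4| < 6/5. So R = 6/5.
When t = 26/5, the series is dominated by a constant times Σ 1/m³, which converges (p = 3 > 1).
Endpoint t = 14/5: the terms are on the order of 1/m³, so the series converges absolutely by comparison with the p-series (p = 3 > 1).

[14/5, 26/5]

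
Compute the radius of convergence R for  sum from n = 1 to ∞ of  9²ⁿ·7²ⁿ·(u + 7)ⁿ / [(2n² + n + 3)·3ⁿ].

R = 1/1323

Ratio test: |a_{n+1}/a_n| = [(2n² + n + 3)/(2(n+1)² + (n+1) + 3)] · 81·49/3 → 1323 as n → ∞.
Hence the series converges for |u + 7| < 1/(1323) = 1/1323, so the radius of convergence is 1/1323.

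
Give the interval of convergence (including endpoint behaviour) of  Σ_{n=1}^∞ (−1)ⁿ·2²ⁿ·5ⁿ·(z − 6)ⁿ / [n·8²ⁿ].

Apply the ratio test: |a_{n+1}| / |a_n| = [n/(n+1)] · 4·5/64, which tends to 5/16 as n → ∞.
The series converges when 5/16 · |z − 6| < 1, giving R = 16/5.
When z = 46/5, an alternating series whose terms decrease to 0 in absolute value, so it converges by the Leibniz criterion.
When z = 14/5, the terms are asymptotic to a nonzero constant times 1/n, so the series diverges by limit comparison with Σ 1/n.

(14/5, 46/5]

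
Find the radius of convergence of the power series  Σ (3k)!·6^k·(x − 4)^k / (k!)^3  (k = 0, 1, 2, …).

R = 1/162

Ratio test: |a_{k+1}/a_k| = (3k+1)·(3k+2)·(3k+3)/(k+1)³ · 6 → 162 as k → ∞.
The series converges when 162 · |x − 4| < 1, giving R = 1/162.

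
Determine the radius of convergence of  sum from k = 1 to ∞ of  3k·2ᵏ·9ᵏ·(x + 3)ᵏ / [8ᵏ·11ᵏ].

The ratio of consecutive coefficients is [3(k+1)/3k] · 2·9/(8·11) → 9/44.
The series converges when 9/44 · |x + 3| < 1, giving R = 44/9.

R = 44/9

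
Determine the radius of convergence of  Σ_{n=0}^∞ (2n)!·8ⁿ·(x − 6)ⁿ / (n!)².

Ratio test: |a_{n+1}/a_n| = (2n+1)·(2n+2)/(n+1)² · 8 → 32 as n → ∞.
Convergence for |x − 6| · 32 < 1, i.e. |x − 6| < 1/32. So R = 1/32.

R = 1/32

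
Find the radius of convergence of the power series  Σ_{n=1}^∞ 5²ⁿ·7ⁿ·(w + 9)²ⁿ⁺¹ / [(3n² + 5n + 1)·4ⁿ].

Apply the ratio test: |a_{n+1}| / |a_n| = [(3n² + 5n + 1)/(3(n+1)² + 5(n+1) + 1)] · 25·7/4, which tends to 175/4 as n → ∞.
Successive powers of (w + 9) differ by 2, so the series converges when |w + 9|² · 175/4 < 1, i.e. |w + 9| < √(4/175). So R = 2√7/35.

R = 2√7/35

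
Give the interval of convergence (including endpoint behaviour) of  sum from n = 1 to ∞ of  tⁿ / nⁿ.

(−∞, ∞)

By the Cauchy root test, |a_n|^(1/n) = 1/n → 0.
Since the n-th root of |a_n| tends to 0, the series converges for all real t; R = ∞.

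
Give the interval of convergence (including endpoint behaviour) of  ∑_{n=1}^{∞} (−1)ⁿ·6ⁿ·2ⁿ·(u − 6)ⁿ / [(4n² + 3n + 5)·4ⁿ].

Apply the ratio test: |a_{n+1}| / |a_n| = [(4n² + 3n + 5)/(4(n+1)² + 3(n+1) + 5)] · 6·2/4, which tends to 3 as n → ∞.
The series converges when 3 · |u − 6| < 1, giving R = 1/3.
When u = 19/3, absolute convergence follows by limit comparison with Σ 1/n².
Check u = 17/3: absolute convergence follows by limit comparison with Σ 1/n².

[17/3, 19/3]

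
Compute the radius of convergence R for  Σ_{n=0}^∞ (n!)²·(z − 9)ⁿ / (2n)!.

By the ratio test, |a_{n+1}/a_n| = (n+1)²/[(2n+1)·(2n+2)] → 1/4.
Convergence for |z − 9| · 1/4 < 1, i.e. |z − 9| < 4. So R = 4.

R = 4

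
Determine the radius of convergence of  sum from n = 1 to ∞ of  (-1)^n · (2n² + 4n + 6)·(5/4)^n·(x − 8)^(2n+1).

Apply the ratio test: |a_{n+1}| / |a_n| = [(2(n+1)² + 4(n+1) + 6)/(2n² + 4n + 6)] · 5/4, which tends to 5/4 as n → ∞.
Writing y = (x − 8)², the series in y has radius 4/5, so |x − 8| < √(4/5) and R = 2√5/5.

R = 2√5/5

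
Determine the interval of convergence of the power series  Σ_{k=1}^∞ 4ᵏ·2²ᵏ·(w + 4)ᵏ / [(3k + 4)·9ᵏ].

Ratio test: |a_{k+1}/a_k| = [(3k + 4)/(3(k+1) + 4)] · 4·4/9 → 16/9 as k → ∞.
Convergence for |w + 4| · 16/9 < 1, i.e. |w + 4| < 9/16. So R = 9/16.
When w = -55/16, the terms are asymptotic to a nonzero constant times 1/k, so the series diverges by limit comparison with Σ 1/k.
Check w = -73/16: an alternating series whose terms decrease to 0 in absolute value, so it converges by the Leibniz criterion.

[-73/16, -55/16)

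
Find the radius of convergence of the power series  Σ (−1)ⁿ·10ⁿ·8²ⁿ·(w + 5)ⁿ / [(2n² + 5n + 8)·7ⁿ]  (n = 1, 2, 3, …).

The ratio of consecutive coefficients is [(2n² + 5n + 8)/(2(n+1)² + 5(n+1) + 8)] · 10·64/7 → 640/7.
Convergence for |w + 5| · 640/7 < 1, i.e. |w + 5| < 7/640. So R = 7/640.

R = 7/640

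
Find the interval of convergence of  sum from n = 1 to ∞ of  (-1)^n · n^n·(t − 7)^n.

Root test: |a_n|^(1/n) = n → ∞.
Since the n-th root of |a_n| is unbounded, the series converges only at t = 7; R = 0.

{7}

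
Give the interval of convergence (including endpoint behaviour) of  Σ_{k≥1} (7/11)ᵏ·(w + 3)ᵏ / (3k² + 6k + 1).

Apply the ratio test: |a_{k+1}| / |a_k| = [(3k² + 6k + 1)/(3(k+1)² + 6(k+1) + 1)] · 7/11, which tends to 7/11 as k → ∞.
Convergence for |w + 3| · 7/11 < 1, i.e. |w + 3| < 11/7. So R = 11/7.
Endpoint w = -10/7: the series is dominated by a constant times Σ 1/k², which converges (p = 2 > 1).
Check w = -32/7: the terms are on the order of 1/k², so the series converges absolutely by comparison with the p-series (p = 2 > 1).

[-32/7, -10/7]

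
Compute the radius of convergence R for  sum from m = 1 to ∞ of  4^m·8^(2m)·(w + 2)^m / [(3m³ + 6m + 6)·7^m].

R = 7/256

By the ratio test, |a_{m+1}/a_m| = [(3m³ + 6m + 6)/(3(m+1)³ + 6(m+1) + 6)] · 4·64/7 → 256/7.
Thus R = 1/(256/7) = 7/256.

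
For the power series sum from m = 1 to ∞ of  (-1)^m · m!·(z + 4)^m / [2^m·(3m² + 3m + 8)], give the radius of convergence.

R = 0

The ratio of consecutive coefficients is (m+1) · 1/2 · (3m² + 3m + 8)/(3(m+1)² + 3(m+1) + 8) → ∞.
The ratio grows without bound, so the series diverges whenever (z + 4) ≠ 0; it converges only at z = -4. R = 0.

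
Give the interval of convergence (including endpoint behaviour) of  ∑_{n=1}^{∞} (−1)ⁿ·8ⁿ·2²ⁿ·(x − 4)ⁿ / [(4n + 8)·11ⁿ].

Apply the ratio test: |a_{n+1}| / |a_n| = [(4n + 8)/(4(n+1) + 8)] · 8·4/11, which tends to 32/11 as n → ∞.
Convergence for |x − 4| · 32/11 < 1, i.e. |x − 4| < 11/32. So R = 11/32.
Endpoint x = 139/32: an alternating series whose terms decrease to 0 in absolute value, so it converges by the Leibniz criterion.
Endpoint x = 117/32: the terms are asymptotic to a nonzero constant times 1/n, so the series diverges by limit comparison with Σ 1/n.

(117/32, 139/32]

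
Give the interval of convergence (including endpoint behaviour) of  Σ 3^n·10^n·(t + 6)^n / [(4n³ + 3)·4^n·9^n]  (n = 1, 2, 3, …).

[-36/5, -24/5]

By the ratio test, |a_{n+1}/a_n| = [(4n³ + 3)/(4(n+1)³ + 3)] · 3·10/(4·9) → 5/6.
Hence the series converges for |t + 6| < 1/(5/6) = 6/5, so the radius of convergence is 6/5.
At t = -24/5: the terms are on the order of 1/n³, so the series converges absolutely by comparison with the p-series (p = 3 > 1).
Check t = -36/5: the series is dominated by a constant times Σ 1/n³, which converges (p = 3 > 1).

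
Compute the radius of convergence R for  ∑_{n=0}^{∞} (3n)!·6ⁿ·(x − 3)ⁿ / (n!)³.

Ratio test: |a_{n+1}/a_n| = (3n+1)·(3n+2)·(3n+3)/(n+1)³ · 6 → 162 as n → ∞.
Thus R = 1/(162) = 1/162.

R = 1/162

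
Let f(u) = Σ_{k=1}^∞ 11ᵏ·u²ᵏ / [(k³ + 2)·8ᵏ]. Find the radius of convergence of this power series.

R = 2√22/11

Ratio test: |a_{k+1}/a_k| = [(k³ + 2)/((k+1)³ + 2)] · 11/8 → 11/8 as k → ∞.
Since the exponent of u increases by 2 each term, convergence requires |u|² < 8/11, hence R = 2√22/11.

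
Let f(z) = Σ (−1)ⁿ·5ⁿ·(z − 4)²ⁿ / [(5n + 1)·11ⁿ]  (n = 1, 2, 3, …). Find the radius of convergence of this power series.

R = √55/5

Apply the ratio test: |a_{n+1}| / |a_n| = [(5n + 1)/(5(n+1) + 1)] · 5/11, which tends to 5/11 as n → ∞.
Writing y = (z − 4)², the series in y has radius 11/5, so |z − 4| < √(11/5) and R = √55/5.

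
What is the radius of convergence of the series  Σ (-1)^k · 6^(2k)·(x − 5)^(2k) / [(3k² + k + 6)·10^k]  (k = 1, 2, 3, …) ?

By the ratio test, |a_{k+1}/a_k| = [(3k² + k + 6)/(3(k+1)² + (k+1) + 6)] · 36/10 → 18/5.
Successive powers of (x − 5) differ by 2, so the series converges when |x − 5|² · 18/5 < 1, i.e. |x − 5| < √(5/18). So R = √10/6.

R = √10/6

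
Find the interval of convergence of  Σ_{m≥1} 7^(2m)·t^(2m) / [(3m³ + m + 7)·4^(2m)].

[-4/7, 4/7]

By the ratio test, |a_{m+1}/a_m| = [(3m³ + m + 7)/(3(m+1)³ + (m+1) + 7)] · 49/16 → 49/16.
Writing y = t², the series in y has radius 16/49, so |t| < √(16/49) = 4/7 and R = 4/7.
At t = 4/7: the terms are on the order of 1/m³, so the series converges absolutely by comparison with the p-series (p = 3 > 1).
Endpoint t = -4/7: the series is dominated by a constant times Σ 1/m³, which converges (p = 3 > 1).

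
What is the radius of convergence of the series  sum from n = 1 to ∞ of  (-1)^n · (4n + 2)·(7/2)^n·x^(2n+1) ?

R = √14/7

By the ratio test, |a_{n+1}/a_n| = [(4(n+1) + 2)/(4n + 2)] · 7/2 → 7/2.
Successive powers of x differ by 2, so the series converges when |x|² · 7/2 < 1, i.e. |x| < √(2/7). So R = √14/7.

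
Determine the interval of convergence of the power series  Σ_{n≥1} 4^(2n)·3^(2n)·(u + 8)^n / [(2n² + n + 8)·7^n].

The ratio of consecutive coefficients is [(2n² + n + 8)/(2(n+1)² + (n+1) + 8)] · 16·9/7 → 144/7.
Convergence for |u + 8| · 144/7 < 1, i.e. |u + 8| < 7/144. So R = 7/144.
Endpoint u = -1145/144: the series is dominated by a constant times Σ 1/n², which converges (p = 2 > 1).
At u = -1159/144: the terms are on the order of 1/n², so the series converges absolutely by comparison with the p-series (p = 2 > 1).

[-1159/144, -1145/144]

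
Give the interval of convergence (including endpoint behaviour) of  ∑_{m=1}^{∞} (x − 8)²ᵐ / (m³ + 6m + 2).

The ratio of consecutive coefficients is (m³ + 6m + 2)/((m+1)³ + 6(m+1) + 2) → 1.
Since the exponent of (x − 8) increases by 2 each term, convergence requires |x − 8|² < 1, hence R = 1.
At x = 9: absolute convergence follows by limit comparison with Σ 1/m³.
Endpoint x = 7: the series is dominated by a constant times Σ 1/m³, which converges (p = 3 > 1).

[7, 9]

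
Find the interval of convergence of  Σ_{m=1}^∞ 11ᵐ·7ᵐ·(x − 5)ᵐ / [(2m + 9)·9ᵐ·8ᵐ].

[313/77, 457/77)

The ratio of consecutive coefficients is [(2m + 9)/(2(m+1) + 9)] · 11·7/(9·8) → 77/72.
The series converges when 77/72 · |x − 5| < 1, giving R = 72/77.
Endpoint x = 457/77: the terms behave like c/m; limit comparison with the harmonic series gives divergence.
Endpoint x = 313/77: the terms alternate in sign and decrease monotonically to 0 in absolute value (size ~ c/m), so the alternating series test gives convergence.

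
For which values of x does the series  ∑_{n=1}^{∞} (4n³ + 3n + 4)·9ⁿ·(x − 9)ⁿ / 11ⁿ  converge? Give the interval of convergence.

(70/9, 92/9)

Apply the ratio test: |a_{n+1}| / |a_n| = [(4(n+1)³ + 3(n+1) + 4)/(4n³ + 3n + 4)] · 9/11, which tends to 9/11 as n → ∞.
Thus R = 1/(9/11) = 11/9.
Check x = 92/9: the n-th term does not approach 0; divergence by the term test.
At x = 70/9: the n-th term does not approach 0; divergence by the term test.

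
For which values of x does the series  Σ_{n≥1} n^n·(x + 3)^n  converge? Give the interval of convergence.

{-3}

Root test: |a_n|^(1/n) = n → ∞.
Since the n-th root of |a_n| is unbounded, the series converges only at x = -3; R = 0.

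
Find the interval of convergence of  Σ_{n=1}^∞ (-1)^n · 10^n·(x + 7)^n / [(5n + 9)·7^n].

(-77/10, -63/10]

The ratio of consecutive coefficients is [(5n + 9)/(5(n+1) + 9)] · 10/7 → 10/7.
Convergence for |x + 7| · 10/7 < 1, i.e. |x + 7| < 7/10. So R = 7/10.
Check x = -63/10: convergence follows from the alternating series test (terms decrease monotonically to 0).
Check x = -77/10: comparison with the harmonic series Σ 1/n shows the series diverges.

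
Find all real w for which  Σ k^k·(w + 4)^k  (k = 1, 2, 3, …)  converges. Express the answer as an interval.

By the Cauchy root test, |a_k|^(1/k) = k → ∞.
Since the k-th root of |a_k| is unbounded, the series converges only at w = -4; R = 0.

{-4}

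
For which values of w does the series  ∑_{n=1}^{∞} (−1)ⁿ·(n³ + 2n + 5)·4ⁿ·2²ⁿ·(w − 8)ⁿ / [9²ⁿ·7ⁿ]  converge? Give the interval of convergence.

Apply the ratio test: |a_{n+1}| / |a_n| = [((n+1)³ + 2(n+1) + 5)/(n³ + 2n + 5)] · 4·4/(81·7), which tends to 16/567 as n → ∞.
Thus R = 1/(16/567) = 567/16.
Check w = 695/16: the terms have absolute value of order n³, which does not tend to 0, so the series diverges by the divergence test.
Check w = -439/16: the terms do not tend to 0, so the series diverges.

(-439/16, 695/16)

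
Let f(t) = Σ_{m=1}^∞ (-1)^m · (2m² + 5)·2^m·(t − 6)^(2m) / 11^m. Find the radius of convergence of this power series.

R = √22/2

The ratio of consecutive coefficients is [(2(m+1)² + 5)/(2m² + 5)] · 2/11 → 2/11.
Writing y = (t − 6)², the series in y has radius 11/2, so |t − 6| < √(11/2) and R = √22/2.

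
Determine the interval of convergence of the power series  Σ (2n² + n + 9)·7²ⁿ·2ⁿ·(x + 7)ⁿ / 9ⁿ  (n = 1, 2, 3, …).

(-695/98, -677/98)

Ratio test: |a_{n+1}/a_n| = [(2(n+1)² + (n+1) + 9)/(2n² + n + 9)] · 49·2/9 → 98/9 as n → ∞.
Convergence for |x + 7| · 98/9 < 1, i.e. |x + 7| < 9/98. So R = 9/98.
Check x = -677/98: the n-th term does not approach 0; divergence by the term test.
Check x = -695/98: the n-th term does not approach 0; divergence by the term test.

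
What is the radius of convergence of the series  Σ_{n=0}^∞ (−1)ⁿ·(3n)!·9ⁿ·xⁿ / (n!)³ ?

R = 1/243

The ratio of consecutive coefficients is (3n+1)·(3n+2)·(3n+3)/(n+1)³ · 9 → 243.
Hence the series converges for |x| < 1/(243) = 1/243, so the radius of convergence is 1/243.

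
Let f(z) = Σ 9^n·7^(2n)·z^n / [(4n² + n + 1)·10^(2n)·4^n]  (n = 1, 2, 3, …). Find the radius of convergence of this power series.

Apply the ratio test: |a_{n+1}| / |a_n| = [(4n² + n + 1)/(4(n+1)² + (n+1) + 1)] · 9·49/(100·4), which tends to 441/400 as n → ∞.
Thus R = 1/(441/400) = 400/441.

R = 400/441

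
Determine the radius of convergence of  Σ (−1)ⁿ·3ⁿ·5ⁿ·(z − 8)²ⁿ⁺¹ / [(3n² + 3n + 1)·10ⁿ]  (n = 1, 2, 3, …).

Ratio test: |a_{n+1}/a_n| = [(3n² + 3n + 1)/(3(n+1)² + 3(n+1) + 1)] · 3·5/10 → 3/2 as n → ∞.
Successive powers of (z − 8) differ by 2, so the series converges when |z − 8|² · 3/2 < 1, i.e. |z − 8| < √(2/3). So R = √6/3.

R = √6/3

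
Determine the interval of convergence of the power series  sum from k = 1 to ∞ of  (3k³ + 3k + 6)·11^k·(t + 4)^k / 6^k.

By the ratio test, |a_{k+1}/a_k| = [(3(k+1)³ + 3(k+1) + 6)/(3k³ + 3k + 6)] · 11/6 → 11/6.
The series converges when 11/6 · |t + 4| < 1, giving R = 6/11.
Endpoint t = -38/11: the terms have absolute value of order k³, which does not tend to 0, so the series diverges by the divergence test.
Check t = -50/11: the k-th term does not approach 0; divergence by the term test.

(-50/11, -38/11)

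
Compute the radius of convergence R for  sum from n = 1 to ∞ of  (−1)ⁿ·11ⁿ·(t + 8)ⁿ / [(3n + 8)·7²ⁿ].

R = 49/11

By the ratio test, |a_{n+1}/a_n| = [(3n + 8)/(3(n+1) + 8)] · 11/49 → 11/49.
The series converges when 11/49 · |t + 8| < 1, giving R = 49/11.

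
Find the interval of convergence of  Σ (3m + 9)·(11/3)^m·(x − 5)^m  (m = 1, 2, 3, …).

(52/11, 58/11)

By the ratio test, |a_{m+1}/a_m| = [(3(m+1) + 9)/(3m + 9)] · 11/3 → 11/3.
The series converges when 11/3 · |x − 5| < 1, giving R = 3/11.
At x = 58/11: the terms have absolute value of order m, which does not tend to 0, so the series diverges by the divergence test.
Endpoint x = 52/11: the terms do not tend to 0, so the series diverges.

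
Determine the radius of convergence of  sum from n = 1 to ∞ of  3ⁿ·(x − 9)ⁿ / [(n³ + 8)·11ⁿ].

By the ratio test, |a_{n+1}/a_n| = [(n³ + 8)/((n+1)³ + 8)] · 3/11 → 3/11.
Hence the series converges for |x − 9| < 1/(3/11) = 11/3, so the radius of convergence is 11/3.

R = 11/3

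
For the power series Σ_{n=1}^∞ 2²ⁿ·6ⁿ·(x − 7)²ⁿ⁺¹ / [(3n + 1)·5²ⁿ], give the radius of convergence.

Apply the ratio test: |a_{n+1}| / |a_n| = [(3n + 1)/(3(n+1) + 1)] · 4·6/25, which tends to 24/25 as n → ∞.
Writing y = (x − 7)², the series in y has radius 25/24, so |x − 7| < √(25/24) and R = 5√6/12.

R = 5√6/12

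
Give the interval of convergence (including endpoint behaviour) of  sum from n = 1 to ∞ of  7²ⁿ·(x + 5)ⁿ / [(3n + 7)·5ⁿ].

[-250/49, -240/49)

Apply the ratio test: |a_{n+1}| / |a_n| = [(3n + 7)/(3(n+1) + 7)] · 49/5, which tends to 49/5 as n → ∞.
Hence the series converges for |x + 5| < 1/(49/5) = 5/49, so the radius of convergence is 5/49.
At x = -240/49: the terms behave like c/n; limit comparison with the harmonic series gives divergence.
When x = -250/49, convergence follows from the alternating series test (terms decrease monotonically to 0).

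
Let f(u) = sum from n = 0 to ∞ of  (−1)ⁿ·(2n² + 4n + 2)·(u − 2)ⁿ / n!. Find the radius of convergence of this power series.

R = ∞

Ratio test: |a_{n+1}/a_n| = (2(n+1)² + 4(n+1) + 2)/(2n² + 4n + 2) · 1/(n+1) → 0 as n → ∞.
The limit is 0, so the series converges for all u; R = ∞.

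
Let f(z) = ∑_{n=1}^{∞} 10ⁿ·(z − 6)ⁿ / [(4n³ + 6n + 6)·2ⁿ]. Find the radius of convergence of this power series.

R = 1/5

Apply the ratio test: |a_{n+1}| / |a_n| = [(4n³ + 6n + 6)/(4(n+1)³ + 6(n+1) + 6)] · 10/2, which tends to 5 as n → ∞.
Thus R = 1/(5) = 1/5.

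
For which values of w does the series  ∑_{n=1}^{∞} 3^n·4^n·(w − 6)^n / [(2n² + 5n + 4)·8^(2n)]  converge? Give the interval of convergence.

Apply the ratio test: |a_{n+1}| / |a_n| = [(2n² + 5n + 4)/(2(n+1)² + 5(n+1) + 4)] · 3·4/64, which tends to 3/16 as n → ∞.
Thus R = 1/(3/16) = 16/3.
When w = 34/3, the series is dominated by a constant times Σ 1/n², which converges (p = 2 > 1).
When w = 2/3, the series is dominated by a constant times Σ 1/n², which converges (p = 2 > 1).

[2/3, 34/3]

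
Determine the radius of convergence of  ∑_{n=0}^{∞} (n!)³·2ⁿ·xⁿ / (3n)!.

R = 27/2

The ratio of consecutive coefficients is (n+1)³/[(3n+1)·(3n+2)·(3n+3)] · 2 → 2/27.
Thus R = 1/(2/27) = 27/2.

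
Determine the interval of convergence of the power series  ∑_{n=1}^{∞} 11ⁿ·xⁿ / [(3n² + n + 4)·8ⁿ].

[-8/11, 8/11]

By the ratio test, |a_{n+1}/a_n| = [(3n² + n + 4)/(3(n+1)² + (n+1) + 4)] · 11/8 → 11/8.
Convergence for |x| · 11/8 < 1, i.e. |x| < 8/11. So R = 8/11.
When x = 8/11, the terms are on the order of 1/n², so the series converges absolutely by comparison with the p-series (p = 2 > 1).
Check x = -8/11: the series is dominated by a constant times Σ 1/n², which converges (p = 2 > 1).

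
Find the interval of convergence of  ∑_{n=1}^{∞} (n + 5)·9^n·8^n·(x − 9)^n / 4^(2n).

(79/9, 83/9)

By the ratio test, |a_{n+1}/a_n| = [((n+1) + 5)/(n + 5)] · 9·8/16 → 9/2.
Convergence for |x − 9| · 9/2 < 1, i.e. |x − 9| < 2/9. So R = 2/9.
When x = 83/9, the terms do not tend to 0, so the series diverges.
When x = 79/9, the n-th term does not approach 0; divergence by the term test.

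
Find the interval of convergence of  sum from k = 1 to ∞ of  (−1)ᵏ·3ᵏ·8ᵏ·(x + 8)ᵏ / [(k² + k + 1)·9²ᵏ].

The ratio of consecutive coefficients is [(k² + k + 1)/((k+1)² + (k+1) + 1)] · 3·8/81 → 8/27.
Thus R = 1/(8/27) = 27/8.
Check x = -37/8: absolute convergence follows by limit comparison with Σ 1/k².
Endpoint x = -91/8: absolute convergence follows by limit comparison with Σ 1/k².

[-91/8, -37/8]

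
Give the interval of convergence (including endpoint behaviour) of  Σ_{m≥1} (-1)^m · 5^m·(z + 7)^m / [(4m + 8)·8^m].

By the ratio test, |a_{m+1}/a_m| = [(4m + 8)/(4(m+1) + 8)] · 5/8 → 5/8.
Thus R = 1/(5/8) = 8/5.
Check z = -27/5: convergence follows from the alternating series test (terms decrease monotonically to 0).
Endpoint z = -43/5: comparison with the harmonic series Σ 1/m shows the series diverges.

(-43/5, -27/5]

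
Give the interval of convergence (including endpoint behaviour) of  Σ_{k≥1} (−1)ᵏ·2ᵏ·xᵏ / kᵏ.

(−∞, ∞)

Applying the root test, |a_k|^(1/k) = 2/k → 0.
Since the k-th root of |a_k| tends to 0, the series converges for all real x; R = ∞.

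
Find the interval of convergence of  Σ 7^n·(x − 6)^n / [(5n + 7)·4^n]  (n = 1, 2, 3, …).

[38/7, 46/7)

The ratio of consecutive coefficients is [(5n + 7)/(5(n+1) + 7)] · 7/4 → 7/4.
Convergence for |x − 6| · 7/4 < 1, i.e. |x − 6| < 4/7. So R = 4/7.
Endpoint x = 46/7: comparison with the harmonic series Σ 1/n shows the series diverges.
At x = 38/7: the terms alternate in sign and decrease monotonically to 0 in absolute value (size ~ c/n), so the alternating series test gives convergence.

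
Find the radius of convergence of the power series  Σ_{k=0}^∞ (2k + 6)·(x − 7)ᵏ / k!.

By the ratio test, |a_{k+1}/a_k| = (2(k+1) + 6)/(2k + 6) · 1/(k+1) → 0.
The limit is 0, so the series converges for all x; R = ∞.

R = ∞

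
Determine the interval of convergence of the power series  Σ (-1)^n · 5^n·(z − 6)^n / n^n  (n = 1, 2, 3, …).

(−∞, ∞)

Applying the root test, |a_n|^(1/n) = 5/n → 0.
Since the n-th root of |a_n| tends to 0, the series converges for all real z; R = ∞.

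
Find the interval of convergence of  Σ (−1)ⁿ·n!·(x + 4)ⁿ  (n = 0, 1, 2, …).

By the ratio test, |a_{n+1}/a_n| = (n+1) → ∞.
The terms grow without bound for any (x + 4) ≠ 0, so R = 0 (convergence only at x = -4).

{-4}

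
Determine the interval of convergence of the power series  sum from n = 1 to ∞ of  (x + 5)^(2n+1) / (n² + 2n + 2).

The ratio of consecutive coefficients is (n² + 2n + 2)/((n+1)² + 2(n+1) + 2) → 1.
Since the exponent of (x + 5) increases by 2 each term, convergence requires |x + 5|² < 1, hence R = 1.
Endpoint x = -4: the terms are on the order of 1/n², so the series converges absolutely by comparison with the p-series (p = 2 > 1).
When x = -6, the series is dominated by a constant times Σ 1/n², which converges (p = 2 > 1).

[-6, -4]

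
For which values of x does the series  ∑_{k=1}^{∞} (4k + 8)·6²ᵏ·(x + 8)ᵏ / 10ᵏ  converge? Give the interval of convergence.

(-149/18, -139/18)

By the ratio test, |a_{k+1}/a_k| = [(4(k+1) + 8)/(4k + 8)] · 36/10 → 18/5.
Hence the series converges for |x + 8| < 1/(18/5) = 5/18, so the radius of convergence is 5/18.
When x = -139/18, the terms do not tend to 0, so the series diverges.
Check x = -149/18: the terms have absolute value of order k, which does not tend to 0, so the series diverges by the divergence test.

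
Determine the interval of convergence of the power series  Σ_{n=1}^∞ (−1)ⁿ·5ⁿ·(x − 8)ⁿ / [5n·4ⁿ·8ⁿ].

(8/5, 72/5]

By the ratio test, |a_{n+1}/a_n| = [5n/5(n+1)] · 5/(4·8) → 5/32.
Thus R = 1/(5/32) = 32/5.
When x = 72/5, the terms alternate in sign and decrease monotonically to 0 in absolute value (size ~ c/n), so the alternating series test gives convergence.
When x = 8/5, the terms behave like c/n; limit comparison with the harmonic series gives divergence.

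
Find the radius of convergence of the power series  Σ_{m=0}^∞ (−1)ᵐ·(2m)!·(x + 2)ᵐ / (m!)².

Ratio test: |a_{m+1}/a_m| = (2m+1)·(2m+2)/(m+1)² → 4 as m → ∞.
Convergence for |x + 2| · 4 < 1, i.e. |x + 2| < 1/4. So R = 1/4.

R = 1/4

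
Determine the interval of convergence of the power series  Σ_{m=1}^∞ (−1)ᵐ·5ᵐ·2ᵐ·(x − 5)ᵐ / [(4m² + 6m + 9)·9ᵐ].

[41/10, 59/10]

By the ratio test, |a_{m+1}/a_m| = [(4m² + 6m + 9)/(4(m+1)² + 6(m+1) + 9)] · 5·2/9 → 10/9.
Convergence for |x − 5| · 10/9 < 1, i.e. |x − 5| < 9/10. So R = 9/10.
Endpoint x = 59/10: absolute convergence follows by limit comparison with Σ 1/m².
When x = 41/10, the terms are on the order of 1/m², so the series converges absolutely by comparison with the p-series (p = 2 > 1).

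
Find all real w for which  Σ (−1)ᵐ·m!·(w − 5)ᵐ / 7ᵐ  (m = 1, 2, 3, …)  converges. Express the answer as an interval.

Apply the ratio test: |a_{m+1}| / |a_m| = (m+1) · 1/7, which tends to ∞ as m → ∞.
The terms grow without bound for any (w − 5) ≠ 0, so R = 0 (convergence only at w = 5).

{5}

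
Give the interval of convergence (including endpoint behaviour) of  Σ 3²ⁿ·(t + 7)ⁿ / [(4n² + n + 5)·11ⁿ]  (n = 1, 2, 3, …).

[-74/9, -52/9]

The ratio of consecutive coefficients is [(4n² + n + 5)/(4(n+1)² + (n+1) + 5)] · 9/11 → 9/11.
The series converges when 9/11 · |t + 7| < 1, giving R = 11/9.
At t = -52/9: the terms are on the order of 1/n², so the series converges absolutely by comparison with the p-series (p = 2 > 1).
Check t = -74/9: absolute convergence follows by limit comparison with Σ 1/n².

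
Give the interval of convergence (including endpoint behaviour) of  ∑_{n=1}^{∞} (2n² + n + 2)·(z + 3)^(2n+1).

The ratio of consecutive coefficients is (2(n+1)² + (n+1) + 2)/(2n² + n + 2) → 1.
Successive powers of (z + 3) differ by 2, so the series converges when |z + 3|² · 1 < 1, i.e. |z + 3| < √(1) = 1. So R = 1.
When z = -2, the terms do not tend to 0, so the series diverges.
When z = -4, the terms have absolute value of order n², which does not tend to 0, so the series diverges by the divergence test.

(-4, -2)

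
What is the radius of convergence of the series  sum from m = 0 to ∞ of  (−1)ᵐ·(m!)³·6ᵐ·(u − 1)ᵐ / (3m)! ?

By the ratio test, |a_{m+1}/a_m| = (m+1)³/[(3m+1)·(3m+2)·(3m+3)] · 6 → 2/9.
Convergence for |u − 1| · 2/9 < 1, i.e. |u − 1| < 9/2. So R = 9/2.

R = 9/2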